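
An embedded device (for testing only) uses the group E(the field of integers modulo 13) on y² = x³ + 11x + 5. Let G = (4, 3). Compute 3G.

Repeated addition: build up to 3G.
2G: tangent at (4, 3): λ = (3·4² + 11)/(2·3) ≡ 7/6. 6⁻¹ ≡ 11 (mod 13), so λ ≡ 7·11 ≡ 12.
  x = λ² - 4 - 4 = 144 - 8 ≡ 6; y = λ·(4 - 6) - 3 ≡ 12. → (6, 12)
3G: (6, 12) + (4, 3). λ = (3 - 12)/(4 - 6) ≡ 4/11 mod 13. 11⁻¹ ≡ 6 (mod 13) since 11·6 = 66 ≡ 1, so λ ≡ 11.
  x = λ² - 6 - 4 = 121 - 10 ≡ 7; y = λ·(6 - 7) - 12 ≡ 3. → (7, 3)

(7, 3)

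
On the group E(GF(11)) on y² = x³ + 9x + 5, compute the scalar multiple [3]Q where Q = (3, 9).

Repeated addition: build up to 3Q.
2Q: tangent at (3, 9): λ = (3·3² + 9)/(2·9) ≡ 3/7. 7⁻¹ ≡ 8 (mod 11), so λ ≡ 3·8 ≡ 2.
  x = λ² - 3 - 3 = 4 - 6 ≡ 9; y = λ·(3 - 9) - 9 ≡ 1. → (9, 1)
3Q: (9, 1) + (3, 9). λ = (9 - 1)/(3 - 9) ≡ 8/5 mod 11. 5⁻¹ ≡ 9 (mod 11), so λ ≡ 6.
  x = λ² - 9 - 3 = 36 - 12 ≡ 2; y = λ·(9 - 2) - 1 ≡ 8. → (2, 8)

(2, 8)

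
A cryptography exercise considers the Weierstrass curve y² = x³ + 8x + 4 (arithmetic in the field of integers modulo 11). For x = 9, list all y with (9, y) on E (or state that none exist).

x³ + 8x + 4 = 805 ≡ 2 (mod 11).
2 is a non-residue mod 11; no y exists.

none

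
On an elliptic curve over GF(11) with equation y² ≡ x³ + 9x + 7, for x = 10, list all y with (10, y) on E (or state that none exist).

x³ + 9x + 7 = 1097 ≡ 8 (mod 11).
8 is a non-residue mod 11; no y exists.

none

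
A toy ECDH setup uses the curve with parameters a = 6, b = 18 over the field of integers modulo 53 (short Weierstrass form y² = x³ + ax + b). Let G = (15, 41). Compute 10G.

(21, 17)

Repeated addition: build up to 10G.
2G: tangent at (15, 41): λ = (3·15² + 6)/(2·41) ≡ 45/29. 29⁻¹ ≡ 11 (mod 53), so λ ≡ 45·11 ≡ 18.
  x = λ² - 15 - 15 = 324 - 30 ≡ 29; y = λ·(15 - 29) - 41 ≡ 25. → (29, 25)
3G: (29, 25) + (15, 41). λ = (41 - 25)/(15 - 29) ≡ 16/39 mod 53. 39⁻¹ ≡ 34 (mod 53), so λ ≡ 14.
  x = λ² - 29 - 15 = 196 - 44 ≡ 46; y = λ·(29 - 46) - 25 ≡ 2. → (46, 2)
4G: (46, 2) + (15, 41). λ = (41 - 2)/(15 - 46) ≡ 39/22 mod 53. 22⁻¹ ≡ 41 (mod 53) since 22·41 = 902 ≡ 1, so λ ≡ 9.
  x = λ² - 46 - 15 = 81 - 61 ≡ 20; y = λ·(46 - 20) - 2 ≡ 20. → (20, 20)
5G: (20, 20) + (15, 41). λ = (41 - 20)/(15 - 20) ≡ 21/48 mod 53. 48⁻¹ ≡ 21 (mod 53) since 48·21 = 1008 ≡ 1, so λ ≡ 17.
  x = λ² - 20 - 15 = 289 - 35 ≡ 42; y = λ·(20 - 42) - 20 ≡ 30. → (42, 30)
6G: (42, 30) + (15, 41). λ = (41 - 30)/(15 - 42) ≡ 11/26 mod 53. 26⁻¹ ≡ 51 (mod 53), so λ ≡ 31.
  x = λ² - 42 - 15 = 961 - 57 ≡ 3; y = λ·(42 - 3) - 30 ≡ 13. → (3, 13)
7G: (3, 13) + (15, 41). λ = (41 - 13)/(15 - 3) ≡ 28/12 mod 53. 12⁻¹ ≡ 31 (mod 53) since 12·31 = 372 ≡ 1, so λ ≡ 20.
  x = λ² - 3 - 15 = 400 - 18 ≡ 11; y = λ·(3 - 11) - 13 ≡ 39. → (11, 39)
8G: (11, 39) + (15, 41). λ = (41 - 39)/(15 - 11) ≡ 2/4 mod 53. 4⁻¹ ≡ 40 (mod 53) since 4·40 = 160 ≡ 1, so λ ≡ 27.
  x = λ² - 11 - 15 = 729 - 26 ≡ 14; y = λ·(11 - 14) - 39 ≡ 39. → (14, 39)
9G: (14, 39) + (15, 41). λ = (41 - 39)/(15 - 14) ≡ 2/1 mod 53. 1⁻¹ ≡ 1 (mod 53) since 1·1 = 1 ≡ 1, so λ ≡ 2.
  x = λ² - 14 - 15 = 4 - 29 ≡ 28; y = λ·(14 - 28) - 39 ≡ 39. → (28, 39)
10G: (28, 39) + (15, 41). λ = (41 - 39)/(15 - 28) ≡ 2/40 mod 53. 40⁻¹ ≡ 4 (mod 53), so λ ≡ 8.
  x = λ² - 28 - 15 = 64 - 43 ≡ 21; y = λ·(28 - 21) - 39 ≡ 17. → (21, 17)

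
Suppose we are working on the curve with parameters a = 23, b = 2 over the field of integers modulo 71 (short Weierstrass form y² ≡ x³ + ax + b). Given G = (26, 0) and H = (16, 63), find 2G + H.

(16, 63)

First 2G:
Repeated addition: build up to 2G.
2G: (26, 0) + (26, 0): same x and y₁ ≡ -y₂, so the sum is the point at infinity.
2G = the point at infinity.
Finally 2G + H:
the point at infinity + (16, 63) = (16, 63) (identity).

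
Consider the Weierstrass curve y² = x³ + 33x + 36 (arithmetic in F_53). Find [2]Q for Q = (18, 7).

tangent at (18, 7): λ = (3·18² + 33)/(2·7) ≡ 51/14. 14⁻¹ ≡ 19 (mod 53), so λ ≡ 51·19 ≡ 15.
  x = λ² - 18 - 18 = 225 - 36 ≡ 30; y = λ·(18 - 30) - 7 ≡ 25. → (30, 25)

(30, 25)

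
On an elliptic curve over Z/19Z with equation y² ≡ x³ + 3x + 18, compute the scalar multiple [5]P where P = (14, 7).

(6, 10)

Repeated addition: build up to 5P.
2P: tangent at (14, 7): λ = (3·14² + 3)/(2·7) ≡ 2/14. 14⁻¹ ≡ 15 (mod 19), so λ ≡ 2·15 ≡ 11.
  x = λ² - 14 - 14 = 121 - 28 ≡ 17; y = λ·(14 - 17) - 7 ≡ 17. → (17, 17)
3P: (17, 17) + (14, 7). λ = (7 - 17)/(14 - 17) ≡ 9/16 mod 19. 16⁻¹ ≡ 6 (mod 19) since 16·6 = 96 ≡ 1, so λ ≡ 16.
  x = λ² - 17 - 14 = 256 - 31 ≡ 16; y = λ·(17 - 16) - 17 ≡ 18. → (16, 18)
4P: (16, 18) + (14, 7). λ = (7 - 18)/(14 - 16) ≡ 8/17 mod 19. 17⁻¹ ≡ 9 (mod 19) since 17·9 = 153 ≡ 1, so λ ≡ 15.
  x = λ² - 16 - 14 = 225 - 30 ≡ 5; y = λ·(16 - 5) - 18 ≡ 14. → (5, 14)
5P: (5, 14) + (14, 7). λ = (7 - 14)/(14 - 5) ≡ 12/9 mod 19. 9⁻¹ ≡ 17 (mod 19) since 9·17 = 153 ≡ 1, so λ ≡ 14.
  x = λ² - 5 - 14 = 196 - 19 ≡ 6; y = λ·(5 - 6) - 14 ≡ 10. → (6, 10)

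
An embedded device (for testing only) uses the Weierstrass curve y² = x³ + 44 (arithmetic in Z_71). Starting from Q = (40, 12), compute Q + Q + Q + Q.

(7, 48)

Double-and-add on 4 = (100)₂. Start with Q = (40, 12) for the leading 1-bit.
double: tangent at (40, 12): λ = (3·40² + 0)/(2·12) ≡ 43/24. 24⁻¹ ≡ 3 (mod 71) since 24·3 = 72 ≡ 1, so λ ≡ 43·3 ≡ 58.
  x = λ² - 40 - 40 = 3364 - 80 ≡ 18; y = λ·(40 - 18) - 12 ≡ 57. → (18, 57)
double: tangent at (18, 57): λ = (3·18² + 0)/(2·57) ≡ 49/43. 43⁻¹ ≡ 38 (mod 71), so λ ≡ 49·38 ≡ 16.
  x = λ² - 18 - 18 = 256 - 36 ≡ 7; y = λ·(18 - 7) - 57 ≡ 48. → (7, 48)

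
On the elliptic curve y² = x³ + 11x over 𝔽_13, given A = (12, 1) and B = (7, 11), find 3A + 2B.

(9, 3)

First 3A:
Repeated addition: build up to 3A.
2A: tangent at (12, 1): λ = (3·12² + 11)/(2·1) ≡ 1/2. 2⁻¹ ≡ 7 (mod 13) since 2·7 = 14 ≡ 1, so λ ≡ 1·7 ≡ 7.
  x = λ² - 12 - 12 = 49 - 24 ≡ 12; y = λ·(12 - 12) - 1 ≡ 12. → (12, 12)
3A: (12, 12) + (12, 1): same x and y₁ ≡ -y₂, so the sum is 𝒪.
3A = 𝒪.
Next 2B:
Repeated addition: build up to 2B.
2B: tangent at (7, 11): λ = (3·7² + 11)/(2·11) ≡ 2/9. 9⁻¹ ≡ 3 (mod 13), so λ ≡ 2·3 ≡ 6.
  x = λ² - 7 - 7 = 36 - 14 ≡ 9; y = λ·(7 - 9) - 11 ≡ 3. → (9, 3)
2B = (9, 3).
Finally 3A + 2B:
𝒪 + (9, 3) = (9, 3) (identity).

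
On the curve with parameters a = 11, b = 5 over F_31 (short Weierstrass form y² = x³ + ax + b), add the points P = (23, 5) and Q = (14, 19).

(19, 6)

(23, 5) + (14, 19). λ = (19 - 5)/(14 - 23) ≡ 14/22 mod 31. 22⁻¹ ≡ 24 (mod 31) since 22·24 = 528 ≡ 1, so λ ≡ 26.
  x = λ² - 23 - 14 = 676 - 37 ≡ 19; y = λ·(23 - 19) - 5 ≡ 6. → (19, 6)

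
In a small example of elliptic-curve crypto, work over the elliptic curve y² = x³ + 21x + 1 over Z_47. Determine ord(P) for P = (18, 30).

2P: tangent at (18, 30): λ = (3·18² + 21)/(2·30) ≡ 6/13. 13⁻¹ ≡ 29 (mod 47), so λ ≡ 6·29 ≡ 33.
  x = λ² - 18 - 18 = 1089 - 36 ≡ 19; y = λ·(18 - 19) - 30 ≡ 31. → (19, 31)
3P: (19, 31) + (18, 30). λ = (30 - 31)/(18 - 19) ≡ 46/46 mod 47. 46⁻¹ ≡ 46 (mod 47), so λ ≡ 1.
  x = λ² - 19 - 18 = 1 - 37 ≡ 11; y = λ·(19 - 11) - 31 ≡ 24. → (11, 24)
4P: (11, 24) + (18, 30). λ = (30 - 24)/(18 - 11) ≡ 6/7 mod 47. 7⁻¹ ≡ 27 (mod 47) since 7·27 = 189 ≡ 1, so λ ≡ 21.
  x = λ² - 11 - 18 = 441 - 29 ≡ 36; y = λ·(11 - 36) - 24 ≡ 15. → (36, 15)
5P: (36, 15) + (18, 30). λ = (30 - 15)/(18 - 36) ≡ 15/29 mod 47. 29⁻¹ ≡ 13 (mod 47), so λ ≡ 7.
  x = λ² - 36 - 18 = 49 - 54 ≡ 42; y = λ·(36 - 42) - 15 ≡ 37. → (42, 37)
6P: (42, 37) + (18, 30). λ = (30 - 37)/(18 - 42) ≡ 40/23 mod 47. 23⁻¹ ≡ 45 (mod 47) since 23·45 = 1035 ≡ 1, so λ ≡ 14.
  x = λ² - 42 - 18 = 196 - 60 ≡ 42; y = λ·(42 - 42) - 37 ≡ 10. → (42, 10)
7P: (42, 10) + (18, 30). λ = (30 - 10)/(18 - 42) ≡ 20/23 mod 47. 23⁻¹ ≡ 45 (mod 47), so λ ≡ 7.
  x = λ² - 42 - 18 = 49 - 60 ≡ 36; y = λ·(42 - 36) - 10 ≡ 32. → (36, 32)
8P: (36, 32) + (18, 30). λ = (30 - 32)/(18 - 36) ≡ 45/29 mod 47. 29⁻¹ ≡ 13 (mod 47), so λ ≡ 21.
  x = λ² - 36 - 18 = 441 - 54 ≡ 11; y = λ·(36 - 11) - 32 ≡ 23. → (11, 23)
9P: (11, 23) + (18, 30). λ = (30 - 23)/(18 - 11) ≡ 7/7 mod 47. 7⁻¹ ≡ 27 (mod 47), so λ ≡ 1.
  x = λ² - 11 - 18 = 1 - 29 ≡ 19; y = λ·(11 - 19) - 23 ≡ 16. → (19, 16)
10P: (19, 16) + (18, 30). λ = (30 - 16)/(18 - 19) ≡ 14/46 mod 47. 46⁻¹ ≡ 46 (mod 47), so λ ≡ 33.
  x = λ² - 19 - 18 = 1089 - 37 ≡ 18; y = λ·(19 - 18) - 16 ≡ 17. → (18, 17)
11P: (18, 17) + (18, 30): same x and y₁ ≡ -y₂, so the sum is 𝒪.
11P = 𝒪, so the order is 11.

11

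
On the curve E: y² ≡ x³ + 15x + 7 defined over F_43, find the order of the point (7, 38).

12

2P: tangent at (7, 38): λ = (3·7² + 15)/(2·38) ≡ 33/33. 33⁻¹ ≡ 30 (mod 43), so λ ≡ 33·30 ≡ 1.
  x = λ² - 7 - 7 = 1 - 14 ≡ 30; y = λ·(7 - 30) - 38 ≡ 25. → (30, 25)
3P: (30, 25) + (7, 38). λ = (38 - 25)/(7 - 30) ≡ 13/20 mod 43. 20⁻¹ ≡ 28 (mod 43), so λ ≡ 20.
  x = λ² - 30 - 7 = 400 - 37 ≡ 19; y = λ·(30 - 19) - 25 ≡ 23. → (19, 23)
4P: (19, 23) + (7, 38). λ = (38 - 23)/(7 - 19) ≡ 15/31 mod 43. 31⁻¹ ≡ 25 (mod 43), so λ ≡ 31.
  x = λ² - 19 - 7 = 961 - 26 ≡ 32; y = λ·(19 - 32) - 23 ≡ 4. → (32, 4)
5P: (32, 4) + (7, 38). λ = (38 - 4)/(7 - 32) ≡ 34/18 mod 43. 18⁻¹ ≡ 12 (mod 43), so λ ≡ 21.
  x = λ² - 32 - 7 = 441 - 39 ≡ 15; y = λ·(32 - 15) - 4 ≡ 9. → (15, 9)
6P: (15, 9) + (7, 38). λ = (38 - 9)/(7 - 15) ≡ 29/35 mod 43. 35⁻¹ ≡ 16 (mod 43), so λ ≡ 34.
  x = λ² - 15 - 7 = 1156 - 22 ≡ 16; y = λ·(15 - 16) - 9 ≡ 0. → (16, 0)
7P: (16, 0) + (7, 38). λ = (38 - 0)/(7 - 16) ≡ 38/34 mod 43. 34⁻¹ ≡ 19 (mod 43), so λ ≡ 34.
  x = λ² - 16 - 7 = 1156 - 23 ≡ 15; y = λ·(16 - 15) - 0 ≡ 34. → (15, 34)
8P: (15, 34) + (7, 38). λ = (38 - 34)/(7 - 15) ≡ 4/35 mod 43. 35⁻¹ ≡ 16 (mod 43), so λ ≡ 21.
  x = λ² - 15 - 7 = 441 - 22 ≡ 32; y = λ·(15 - 32) - 34 ≡ 39. → (32, 39)
9P: (32, 39) + (7, 38). λ = (38 - 39)/(7 - 32) ≡ 42/18 mod 43. 18⁻¹ ≡ 12 (mod 43), so λ ≡ 31.
  x = λ² - 32 - 7 = 961 - 39 ≡ 19; y = λ·(32 - 19) - 39 ≡ 20. → (19, 20)
10P: (19, 20) + (7, 38). λ = (38 - 20)/(7 - 19) ≡ 18/31 mod 43. 31⁻¹ ≡ 25 (mod 43) since 31·25 = 775 ≡ 1, so λ ≡ 20.
  x = λ² - 19 - 7 = 400 - 26 ≡ 30; y = λ·(19 - 30) - 20 ≡ 18. → (30, 18)
11P: (30, 18) + (7, 38). λ = (38 - 18)/(7 - 30) ≡ 20/20 mod 43. 20⁻¹ ≡ 28 (mod 43) since 20·28 = 560 ≡ 1, so λ ≡ 1.
  x = λ² - 30 - 7 = 1 - 37 ≡ 7; y = λ·(30 - 7) - 18 ≡ 5. → (7, 5)
12P: (7, 5) + (7, 38): same x and y₁ ≡ -y₂, so the sum is 𝒪.
12P = 𝒪, so the order is 12.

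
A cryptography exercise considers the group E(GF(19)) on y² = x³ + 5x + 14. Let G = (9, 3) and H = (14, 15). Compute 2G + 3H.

O

First 2G:
Repeated addition: build up to 2G.
2G: tangent at (9, 3): λ = (3·9² + 5)/(2·3) ≡ 1/6. 6⁻¹ ≡ 16 (mod 19) since 6·16 = 96 ≡ 1, so λ ≡ 1·16 ≡ 16.
  x = λ² - 9 - 9 = 256 - 18 ≡ 10; y = λ·(9 - 10) - 3 ≡ 0. → (10, 0)
2G = (10, 0).
Next 3H:
Repeated addition: build up to 3H.
2H: tangent at (14, 15): λ = (3·14² + 5)/(2·15) ≡ 4/11. 11⁻¹ ≡ 7 (mod 19) since 11·7 = 77 ≡ 1, so λ ≡ 4·7 ≡ 9.
  x = λ² - 14 - 14 = 81 - 28 ≡ 15; y = λ·(14 - 15) - 15 ≡ 14. → (15, 14)
3H: (15, 14) + (14, 15). λ = (15 - 14)/(14 - 15) ≡ 1/18 mod 19. 18⁻¹ ≡ 18 (mod 19) since 18·18 = 324 ≡ 1, so λ ≡ 18.
  x = λ² - 15 - 14 = 324 - 29 ≡ 10; y = λ·(15 - 10) - 14 ≡ 0. → (10, 0)
3H = (10, 0).
Finally 2G + 3H:
(10, 0) + (10, 0): same x and y₁ ≡ -y₂, so the sum is the point at infinity.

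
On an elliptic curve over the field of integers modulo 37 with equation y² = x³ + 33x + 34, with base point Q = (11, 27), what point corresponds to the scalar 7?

Double-and-add on 7 = (111)₂. Start with Q = (11, 27) for the leading 1-bit.
double: tangent at (11, 27): λ = (3·11² + 33)/(2·27) ≡ 26/17. 17⁻¹ ≡ 24 (mod 37), so λ ≡ 26·24 ≡ 32.
  x = λ² - 11 - 11 = 1024 - 22 ≡ 3; y = λ·(11 - 3) - 27 ≡ 7. → (3, 7)
add Q: (3, 7) + (11, 27). λ = (27 - 7)/(11 - 3) ≡ 20/8 mod 37. 8⁻¹ ≡ 14 (mod 37), so λ ≡ 21.
  x = λ² - 3 - 11 = 441 - 14 ≡ 20; y = λ·(3 - 20) - 7 ≡ 6. → (20, 6)
double: tangent at (20, 6): λ = (3·20² + 33)/(2·6) ≡ 12/12. 12⁻¹ ≡ 34 (mod 37), so λ ≡ 12·34 ≡ 1.
  x = λ² - 20 - 20 = 1 - 40 ≡ 35; y = λ·(20 - 35) - 6 ≡ 16. → (35, 16)
add Q: (35, 16) + (11, 27). λ = (27 - 16)/(11 - 35) ≡ 11/13 mod 37. 13⁻¹ ≡ 20 (mod 37) since 13·20 = 260 ≡ 1, so λ ≡ 35.
  x = λ² - 35 - 11 = 1225 - 46 ≡ 32; y = λ·(35 - 32) - 16 ≡ 15. → (32, 15)

(32, 15)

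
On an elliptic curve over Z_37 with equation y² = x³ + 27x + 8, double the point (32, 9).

(1, 31)

tangent at (32, 9): λ = (3·32² + 27)/(2·9) ≡ 28/18. 18⁻¹ ≡ 35 (mod 37) since 18·35 = 630 ≡ 1, so λ ≡ 28·35 ≡ 18.
  x = λ² - 32 - 32 = 324 - 64 ≡ 1; y = λ·(32 - 1) - 9 ≡ 31. → (1, 31)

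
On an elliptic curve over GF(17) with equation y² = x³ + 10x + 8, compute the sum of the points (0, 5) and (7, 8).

(0, 5) + (7, 8). λ = (8 - 5)/(7 - 0) ≡ 3/7 mod 17. 7⁻¹ ≡ 5 (mod 17), so λ ≡ 15.
  x = λ² - 0 - 7 = 225 - 7 ≡ 14; y = λ·(0 - 14) - 5 ≡ 6. → (14, 6)

(14, 6)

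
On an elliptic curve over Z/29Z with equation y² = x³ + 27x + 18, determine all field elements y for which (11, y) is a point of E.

14, 15

x³ + 27x + 18 = 1646 ≡ 22 (mod 29).
Square roots of 22 mod 29: 14 and 15 (since 14² = 196 ≡ 22).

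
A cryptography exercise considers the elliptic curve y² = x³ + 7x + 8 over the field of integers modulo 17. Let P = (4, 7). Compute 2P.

(7, 14)

tangent at (4, 7): λ = (3·4² + 7)/(2·7) ≡ 4/14. 14⁻¹ ≡ 11 (mod 17), so λ ≡ 4·11 ≡ 10.
  x = λ² - 4 - 4 = 100 - 8 ≡ 7; y = λ·(4 - 7) - 7 ≡ 14. → (7, 14)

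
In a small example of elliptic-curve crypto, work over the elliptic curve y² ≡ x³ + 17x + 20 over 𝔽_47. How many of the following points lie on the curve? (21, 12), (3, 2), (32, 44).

(21, 12): 12² ≡ 3, rhs ≡ 3 → on.
(3, 2): 2² ≡ 4, rhs ≡ 4 → on.
(32, 44): 44² ≡ 9, rhs ≡ 9 → on.

3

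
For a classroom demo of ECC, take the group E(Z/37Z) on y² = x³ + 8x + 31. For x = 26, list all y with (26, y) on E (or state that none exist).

x³ + 8x + 31 = 17815 ≡ 18 (mod 37).
18 is a non-residue mod 37; no y exists.

none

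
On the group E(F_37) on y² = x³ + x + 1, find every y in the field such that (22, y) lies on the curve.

none

x³ + 1x + 1 = 10671 ≡ 15 (mod 37).
15 is a non-residue mod 37; no y exists.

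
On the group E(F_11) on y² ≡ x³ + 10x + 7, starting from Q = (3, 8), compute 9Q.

O

Double-and-add on 9 = (1001)₂. Start with Q = (3, 8) for the leading 1-bit.
double: tangent at (3, 8): λ = (3·3² + 10)/(2·8) ≡ 4/5. 5⁻¹ ≡ 9 (mod 11), so λ ≡ 4·9 ≡ 3.
  x = λ² - 3 - 3 = 9 - 6 ≡ 3; y = λ·(3 - 3) - 8 ≡ 3. → (3, 3)
double: tangent at (3, 3): λ = (3·3² + 10)/(2·3) ≡ 4/6. 6⁻¹ ≡ 2 (mod 11), so λ ≡ 4·2 ≡ 8.
  x = λ² - 3 - 3 = 64 - 6 ≡ 3; y = λ·(3 - 3) - 3 ≡ 8. → (3, 8)
double: tangent at (3, 8): λ = (3·3² + 10)/(2·8) ≡ 4/5. 5⁻¹ ≡ 9 (mod 11), so λ ≡ 4·9 ≡ 3.
  x = λ² - 3 - 3 = 9 - 6 ≡ 3; y = λ·(3 - 3) - 8 ≡ 3. → (3, 3)
add Q: (3, 3) + (3, 8): same x and y₁ ≡ -y₂, so the sum is O.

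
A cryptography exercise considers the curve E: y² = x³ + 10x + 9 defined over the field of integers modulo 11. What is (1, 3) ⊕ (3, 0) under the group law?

(1, 3) + (3, 0). λ = (0 - 3)/(3 - 1) ≡ 8/2 mod 11. 2⁻¹ ≡ 6 (mod 11), so λ ≡ 4.
  x = λ² - 1 - 3 = 16 - 4 ≡ 1; y = λ·(1 - 1) - 3 ≡ 8. → (1, 8)

(1, 8)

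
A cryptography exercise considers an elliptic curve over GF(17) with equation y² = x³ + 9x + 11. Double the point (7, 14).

tangent at (7, 14): λ = (3·7² + 9)/(2·14) ≡ 3/11. 11⁻¹ ≡ 14 (mod 17), so λ ≡ 3·14 ≡ 8.
  x = λ² - 7 - 7 = 64 - 14 ≡ 16; y = λ·(7 - 16) - 14 ≡ 16. → (16, 16)

(16, 16)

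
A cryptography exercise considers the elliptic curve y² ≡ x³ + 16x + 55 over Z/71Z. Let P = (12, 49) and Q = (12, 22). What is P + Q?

The two points share x = 12 and their y-coordinates satisfy 49 + 22 ≡ 0 (mod 71), so they are inverses. Their sum is 𝒪.

O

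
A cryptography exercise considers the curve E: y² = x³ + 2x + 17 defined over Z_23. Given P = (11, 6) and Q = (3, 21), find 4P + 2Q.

First 4P:
Repeated addition: build up to 4P.
2P: tangent at (11, 6): λ = (3·11² + 2)/(2·6) ≡ 20/12. 12⁻¹ ≡ 2 (mod 23), so λ ≡ 20·2 ≡ 17.
  x = λ² - 11 - 11 = 289 - 22 ≡ 14; y = λ·(11 - 14) - 6 ≡ 12. → (14, 12)
3P: (14, 12) + (11, 6). λ = (6 - 12)/(11 - 14) ≡ 17/20 mod 23. 20⁻¹ ≡ 15 (mod 23), so λ ≡ 2.
  x = λ² - 14 - 11 = 4 - 25 ≡ 2; y = λ·(14 - 2) - 12 ≡ 12. → (2, 12)
4P: (2, 12) + (11, 6). λ = (6 - 12)/(11 - 2) ≡ 17/9 mod 23. 9⁻¹ ≡ 18 (mod 23), so λ ≡ 7.
  x = λ² - 2 - 11 = 49 - 13 ≡ 13; y = λ·(2 - 13) - 12 ≡ 3. → (13, 3)
4P = (13, 3).
Next 2Q:
Repeated addition: build up to 2Q.
2Q: tangent at (3, 21): λ = (3·3² + 2)/(2·21) ≡ 6/19. 19⁻¹ ≡ 17 (mod 23) since 19·17 = 323 ≡ 1, so λ ≡ 6·17 ≡ 10.
  x = λ² - 3 - 3 = 100 - 6 ≡ 2; y = λ·(3 - 2) - 21 ≡ 12. → (2, 12)
2Q = (2, 12).
Finally 4P + 2Q:
(13, 3) + (2, 12). λ = (12 - 3)/(2 - 13) ≡ 9/12 mod 23. 12⁻¹ ≡ 2 (mod 23), so λ ≡ 18.
  x = λ² - 13 - 2 = 324 - 15 ≡ 10; y = λ·(13 - 10) - 3 ≡ 5. → (10, 5)

(10, 5)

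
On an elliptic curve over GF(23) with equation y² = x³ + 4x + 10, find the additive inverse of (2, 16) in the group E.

(2, 7)

-(2, 16) = (2, -16 mod 23) = (2, 7).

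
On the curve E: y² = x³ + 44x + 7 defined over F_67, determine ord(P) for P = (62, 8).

2P: tangent at (62, 8): λ = (3·62² + 44)/(2·8) ≡ 52/16. 16⁻¹ ≡ 21 (mod 67), so λ ≡ 52·21 ≡ 20.
  x = λ² - 62 - 62 = 400 - 124 ≡ 8; y = λ·(62 - 8) - 8 ≡ 0. → (8, 0)
3P: (8, 0) + (62, 8). λ = (8 - 0)/(62 - 8) ≡ 8/54 mod 67. 54⁻¹ ≡ 36 (mod 67), so λ ≡ 20.
  x = λ² - 8 - 62 = 400 - 70 ≡ 62; y = λ·(8 - 62) - 0 ≡ 59. → (62, 59)
4P: (62, 59) + (62, 8): same x and y₁ ≡ -y₂, so the sum is the point at infinity.
4P = the point at infinity, so the order is 4.

4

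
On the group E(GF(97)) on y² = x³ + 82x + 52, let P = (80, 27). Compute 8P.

(24, 18)

Repeated addition: build up to 8P.
2P: tangent at (80, 27): λ = (3·80² + 82)/(2·27) ≡ 76/54. 54⁻¹ ≡ 9 (mod 97), so λ ≡ 76·9 ≡ 5.
  x = λ² - 80 - 80 = 25 - 160 ≡ 59; y = λ·(80 - 59) - 27 ≡ 78. → (59, 78)
3P: (59, 78) + (80, 27). λ = (27 - 78)/(80 - 59) ≡ 46/21 mod 97. 21⁻¹ ≡ 37 (mod 97), so λ ≡ 53.
  x = λ² - 59 - 80 = 2809 - 139 ≡ 51; y = λ·(59 - 51) - 78 ≡ 55. → (51, 55)
4P: (51, 55) + (80, 27). λ = (27 - 55)/(80 - 51) ≡ 69/29 mod 97. 29⁻¹ ≡ 87 (mod 97), so λ ≡ 86.
  x = λ² - 51 - 80 = 7396 - 131 ≡ 87; y = λ·(51 - 87) - 55 ≡ 50. → (87, 50)
5P: (87, 50) + (80, 27). λ = (27 - 50)/(80 - 87) ≡ 74/90 mod 97. 90⁻¹ ≡ 83 (mod 97), so λ ≡ 31.
  x = λ² - 87 - 80 = 961 - 167 ≡ 18; y = λ·(87 - 18) - 50 ≡ 52. → (18, 52)
6P: (18, 52) + (80, 27). λ = (27 - 52)/(80 - 18) ≡ 72/62 mod 97. 62⁻¹ ≡ 36 (mod 97) since 62·36 = 2232 ≡ 1, so λ ≡ 70.
  x = λ² - 18 - 80 = 4900 - 98 ≡ 49; y = λ·(18 - 49) - 52 ≡ 9. → (49, 9)
7P: (49, 9) + (80, 27). λ = (27 - 9)/(80 - 49) ≡ 18/31 mod 97. 31⁻¹ ≡ 72 (mod 97) since 31·72 = 2232 ≡ 1, so λ ≡ 35.
  x = λ² - 49 - 80 = 1225 - 129 ≡ 29; y = λ·(49 - 29) - 9 ≡ 12. → (29, 12)
8P: (29, 12) + (80, 27). λ = (27 - 12)/(80 - 29) ≡ 15/51 mod 97. 51⁻¹ ≡ 78 (mod 97), so λ ≡ 6.
  x = λ² - 29 - 80 = 36 - 109 ≡ 24; y = λ·(29 - 24) - 12 ≡ 18. → (24, 18)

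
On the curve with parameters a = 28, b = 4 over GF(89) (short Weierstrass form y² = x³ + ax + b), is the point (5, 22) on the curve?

no

y² = 22² ≡ 39; x³ + 28x + 4 = 269 ≡ 2 (mod 89). 39 ≠ 2.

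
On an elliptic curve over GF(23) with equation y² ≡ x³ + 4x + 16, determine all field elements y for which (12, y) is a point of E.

x³ + 4x + 16 = 1792 ≡ 21 (mod 23).
21 is a non-residue mod 23; no y exists.

none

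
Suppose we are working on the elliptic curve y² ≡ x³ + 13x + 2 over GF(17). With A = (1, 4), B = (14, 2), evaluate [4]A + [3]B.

(0, 11)

First 4A:
Double-and-add on 4 = (100)₂. Start with A = (1, 4) for the leading 1-bit.
double: tangent at (1, 4): λ = (3·1² + 13)/(2·4) ≡ 16/8. 8⁻¹ ≡ 15 (mod 17), so λ ≡ 16·15 ≡ 2.
  x = λ² - 1 - 1 = 4 - 2 ≡ 2; y = λ·(1 - 2) - 4 ≡ 11. → (2, 11)
double: tangent at (2, 11): λ = (3·2² + 13)/(2·11) ≡ 8/5. 5⁻¹ ≡ 7 (mod 17), so λ ≡ 8·7 ≡ 5.
  x = λ² - 2 - 2 = 25 - 4 ≡ 4; y = λ·(2 - 4) - 11 ≡ 13. → (4, 13)
4A = (4, 13).
Next 3B:
Repeated addition: build up to 3B.
2B: tangent at (14, 2): λ = (3·14² + 13)/(2·2) ≡ 6/4. 4⁻¹ ≡ 13 (mod 17), so λ ≡ 6·13 ≡ 10.
  x = λ² - 14 - 14 = 100 - 28 ≡ 4; y = λ·(14 - 4) - 2 ≡ 13. → (4, 13)
3B: (4, 13) + (14, 2). λ = (2 - 13)/(14 - 4) ≡ 6/10 mod 17. 10⁻¹ ≡ 12 (mod 17) since 10·12 = 120 ≡ 1, so λ ≡ 4.
  x = λ² - 4 - 14 = 16 - 18 ≡ 15; y = λ·(4 - 15) - 13 ≡ 11. → (15, 11)
3B = (15, 11).
Finally 4A + 3B:
(4, 13) + (15, 11). λ = (11 - 13)/(15 - 4) ≡ 15/11 mod 17. 11⁻¹ ≡ 14 (mod 17), so λ ≡ 6.
  x = λ² - 4 - 15 = 36 - 19 ≡ 0; y = λ·(4 - 0) - 13 ≡ 11. → (0, 11)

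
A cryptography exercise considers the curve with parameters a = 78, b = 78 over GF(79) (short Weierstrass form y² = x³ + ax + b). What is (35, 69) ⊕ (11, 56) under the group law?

(35, 69) + (11, 56). λ = (56 - 69)/(11 - 35) ≡ 66/55 mod 79. 55⁻¹ ≡ 23 (mod 79) since 55·23 = 1265 ≡ 1, so λ ≡ 17.
  x = λ² - 35 - 11 = 289 - 46 ≡ 6; y = λ·(35 - 6) - 69 ≡ 29. → (6, 29)

(6, 29)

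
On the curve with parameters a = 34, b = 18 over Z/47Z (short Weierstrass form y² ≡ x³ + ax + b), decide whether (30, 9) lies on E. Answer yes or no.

no

y² = 9² ≡ 34; x³ + 34x + 18 = 28038 ≡ 26 (mod 47). 34 ≠ 26.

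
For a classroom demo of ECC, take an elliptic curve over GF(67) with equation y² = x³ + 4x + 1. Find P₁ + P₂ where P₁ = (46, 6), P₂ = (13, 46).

(43, 33)

(46, 6) + (13, 46). λ = (46 - 6)/(13 - 46) ≡ 40/34 mod 67. 34⁻¹ ≡ 2 (mod 67), so λ ≡ 13.
  x = λ² - 46 - 13 = 169 - 59 ≡ 43; y = λ·(46 - 43) - 6 ≡ 33. → (43, 33)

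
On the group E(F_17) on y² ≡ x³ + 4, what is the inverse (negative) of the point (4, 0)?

(4, 0)

-(4, 0) = (4, -0 mod 17) = (4, 0).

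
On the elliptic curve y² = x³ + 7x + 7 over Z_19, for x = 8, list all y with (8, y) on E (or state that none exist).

9, 10

x³ + 7x + 7 = 575 ≡ 5 (mod 19).
Square roots of 5 mod 19: 9 and 10 (since 9² = 81 ≡ 5).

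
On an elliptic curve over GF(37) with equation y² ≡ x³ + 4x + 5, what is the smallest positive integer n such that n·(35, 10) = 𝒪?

12

2P: tangent at (35, 10): λ = (3·35² + 4)/(2·10) ≡ 16/20. 20⁻¹ ≡ 13 (mod 37), so λ ≡ 16·13 ≡ 23.
  x = λ² - 35 - 35 = 529 - 70 ≡ 15; y = λ·(35 - 15) - 10 ≡ 6. → (15, 6)
3P: (15, 6) + (35, 10). λ = (10 - 6)/(35 - 15) ≡ 4/20 mod 37. 20⁻¹ ≡ 13 (mod 37), so λ ≡ 15.
  x = λ² - 15 - 35 = 225 - 50 ≡ 27; y = λ·(15 - 27) - 6 ≡ 36. → (27, 36)
4P: (27, 36) + (35, 10). λ = (10 - 36)/(35 - 27) ≡ 11/8 mod 37. 8⁻¹ ≡ 14 (mod 37), so λ ≡ 6.
  x = λ² - 27 - 35 = 36 - 62 ≡ 11; y = λ·(27 - 11) - 36 ≡ 23. → (11, 23)
5P: (11, 23) + (35, 10). λ = (10 - 23)/(35 - 11) ≡ 24/24 mod 37. 24⁻¹ ≡ 17 (mod 37), so λ ≡ 1.
  x = λ² - 11 - 35 = 1 - 46 ≡ 29; y = λ·(11 - 29) - 23 ≡ 33. → (29, 33)
6P: (29, 33) + (35, 10). λ = (10 - 33)/(35 - 29) ≡ 14/6 mod 37. 6⁻¹ ≡ 31 (mod 37), so λ ≡ 27.
  x = λ² - 29 - 35 = 729 - 64 ≡ 36; y = λ·(29 - 36) - 33 ≡ 0. → (36, 0)
7P: (36, 0) + (35, 10). λ = (10 - 0)/(35 - 36) ≡ 10/36 mod 37. 36⁻¹ ≡ 36 (mod 37) since 36·36 = 1296 ≡ 1, so λ ≡ 27.
  x = λ² - 36 - 35 = 729 - 71 ≡ 29; y = λ·(36 - 29) - 0 ≡ 4. → (29, 4)
8P: (29, 4) + (35, 10). λ = (10 - 4)/(35 - 29) ≡ 6/6 mod 37. 6⁻¹ ≡ 31 (mod 37), so λ ≡ 1.
  x = λ² - 29 - 35 = 1 - 64 ≡ 11; y = λ·(29 - 11) - 4 ≡ 14. → (11, 14)
9P: (11, 14) + (35, 10). λ = (10 - 14)/(35 - 11) ≡ 33/24 mod 37. 24⁻¹ ≡ 17 (mod 37) since 24·17 = 408 ≡ 1, so λ ≡ 6.
  x = λ² - 11 - 35 = 36 - 46 ≡ 27; y = λ·(11 - 27) - 14 ≡ 1. → (27, 1)
10P: (27, 1) + (35, 10). λ = (10 - 1)/(35 - 27) ≡ 9/8 mod 37. 8⁻¹ ≡ 14 (mod 37), so λ ≡ 15.
  x = λ² - 27 - 35 = 225 - 62 ≡ 15; y = λ·(27 - 15) - 1 ≡ 31. → (15, 31)
11P: (15, 31) + (35, 10). λ = (10 - 31)/(35 - 15) ≡ 16/20 mod 37. 20⁻¹ ≡ 13 (mod 37), so λ ≡ 23.
  x = λ² - 15 - 35 = 529 - 50 ≡ 35; y = λ·(15 - 35) - 31 ≡ 27. → (35, 27)
12P: (35, 27) + (35, 10): same x and y₁ ≡ -y₂, so the sum is 𝒪.
12P = 𝒪, so the order is 12.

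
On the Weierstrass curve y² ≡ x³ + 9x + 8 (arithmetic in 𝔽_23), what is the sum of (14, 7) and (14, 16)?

O

The two points share x = 14 and their y-coordinates satisfy 7 + 16 ≡ 0 (mod 23), so they are inverses. Their sum is O.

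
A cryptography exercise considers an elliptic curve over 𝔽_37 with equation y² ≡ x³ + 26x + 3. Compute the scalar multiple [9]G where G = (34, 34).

Repeated addition: build up to 9G.
2G: tangent at (34, 34): λ = (3·34² + 26)/(2·34) ≡ 16/31. 31⁻¹ ≡ 6 (mod 37), so λ ≡ 16·6 ≡ 22.
  x = λ² - 34 - 34 = 484 - 68 ≡ 9; y = λ·(34 - 9) - 34 ≡ 35. → (9, 35)
3G: (9, 35) + (34, 34). λ = (34 - 35)/(34 - 9) ≡ 36/25 mod 37. 25⁻¹ ≡ 3 (mod 37) since 25·3 = 75 ≡ 1, so λ ≡ 34.
  x = λ² - 9 - 34 = 1156 - 43 ≡ 3; y = λ·(9 - 3) - 35 ≡ 21. → (3, 21)
4G: (3, 21) + (34, 34). λ = (34 - 21)/(34 - 3) ≡ 13/31 mod 37. 31⁻¹ ≡ 6 (mod 37) since 31·6 = 186 ≡ 1, so λ ≡ 4.
  x = λ² - 3 - 34 = 16 - 37 ≡ 16; y = λ·(3 - 16) - 21 ≡ 1. → (16, 1)
5G: (16, 1) + (34, 34). λ = (34 - 1)/(34 - 16) ≡ 33/18 mod 37. 18⁻¹ ≡ 35 (mod 37), so λ ≡ 8.
  x = λ² - 16 - 34 = 64 - 50 ≡ 14; y = λ·(16 - 14) - 1 ≡ 15. → (14, 15)
6G: (14, 15) + (34, 34). λ = (34 - 15)/(34 - 14) ≡ 19/20 mod 37. 20⁻¹ ≡ 13 (mod 37), so λ ≡ 25.
  x = λ² - 14 - 34 = 625 - 48 ≡ 22; y = λ·(14 - 22) - 15 ≡ 7. → (22, 7)
7G: (22, 7) + (34, 34). λ = (34 - 7)/(34 - 22) ≡ 27/12 mod 37. 12⁻¹ ≡ 34 (mod 37) since 12·34 = 408 ≡ 1, so λ ≡ 30.
  x = λ² - 22 - 34 = 900 - 56 ≡ 30; y = λ·(22 - 30) - 7 ≡ 12. → (30, 12)
8G: (30, 12) + (34, 34). λ = (34 - 12)/(34 - 30) ≡ 22/4 mod 37. 4⁻¹ ≡ 28 (mod 37), so λ ≡ 24.
  x = λ² - 30 - 34 = 576 - 64 ≡ 31; y = λ·(30 - 31) - 12 ≡ 1. → (31, 1)
9G: (31, 1) + (34, 34). λ = (34 - 1)/(34 - 31) ≡ 33/3 mod 37. 3⁻¹ ≡ 25 (mod 37), so λ ≡ 11.
  x = λ² - 31 - 34 = 121 - 65 ≡ 19; y = λ·(31 - 19) - 1 ≡ 20. → (19, 20)

(19, 20)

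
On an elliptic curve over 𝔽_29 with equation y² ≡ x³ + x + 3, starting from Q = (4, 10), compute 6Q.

(2, 10)

Repeated addition: build up to 6Q.
2Q: tangent at (4, 10): λ = (3·4² + 1)/(2·10) ≡ 20/20. 20⁻¹ ≡ 16 (mod 29) since 20·16 = 320 ≡ 1, so λ ≡ 20·16 ≡ 1.
  x = λ² - 4 - 4 = 1 - 8 ≡ 22; y = λ·(4 - 22) - 10 ≡ 1. → (22, 1)
3Q: (22, 1) + (4, 10). λ = (10 - 1)/(4 - 22) ≡ 9/11 mod 29. 11⁻¹ ≡ 8 (mod 29), so λ ≡ 14.
  x = λ² - 22 - 4 = 196 - 26 ≡ 25; y = λ·(22 - 25) - 1 ≡ 15. → (25, 15)
4Q: (25, 15) + (4, 10). λ = (10 - 15)/(4 - 25) ≡ 24/8 mod 29. 8⁻¹ ≡ 11 (mod 29) since 8·11 = 88 ≡ 1, so λ ≡ 3.
  x = λ² - 25 - 4 = 9 - 29 ≡ 9; y = λ·(25 - 9) - 15 ≡ 4. → (9, 4)
5Q: (9, 4) + (4, 10). λ = (10 - 4)/(4 - 9) ≡ 6/24 mod 29. 24⁻¹ ≡ 23 (mod 29) since 24·23 = 552 ≡ 1, so λ ≡ 22.
  x = λ² - 9 - 4 = 484 - 13 ≡ 7; y = λ·(9 - 7) - 4 ≡ 11. → (7, 11)
6Q: (7, 11) + (4, 10). λ = (10 - 11)/(4 - 7) ≡ 28/26 mod 29. 26⁻¹ ≡ 19 (mod 29), so λ ≡ 10.
  x = λ² - 7 - 4 = 100 - 11 ≡ 2; y = λ·(7 - 2) - 11 ≡ 10. → (2, 10)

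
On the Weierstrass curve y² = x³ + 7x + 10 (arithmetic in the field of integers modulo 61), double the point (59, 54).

(13, 23)

tangent at (59, 54): λ = (3·59² + 7)/(2·54) ≡ 19/47. 47⁻¹ ≡ 13 (mod 61) since 47·13 = 611 ≡ 1, so λ ≡ 19·13 ≡ 3.
  x = λ² - 59 - 59 = 9 - 118 ≡ 13; y = λ·(59 - 13) - 54 ≡ 23. → (13, 23)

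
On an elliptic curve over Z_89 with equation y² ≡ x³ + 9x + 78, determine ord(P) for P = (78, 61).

10

2P: tangent at (78, 61): λ = (3·78² + 9)/(2·61) ≡ 16/33. 33⁻¹ ≡ 27 (mod 89), so λ ≡ 16·27 ≡ 76.
  x = λ² - 78 - 78 = 5776 - 156 ≡ 13; y = λ·(78 - 13) - 61 ≡ 73. → (13, 73)
3P: (13, 73) + (78, 61). λ = (61 - 73)/(78 - 13) ≡ 77/65 mod 89. 65⁻¹ ≡ 63 (mod 89), so λ ≡ 45.
  x = λ² - 13 - 78 = 2025 - 91 ≡ 65; y = λ·(13 - 65) - 73 ≡ 79. → (65, 79)
4P: (65, 79) + (78, 61). λ = (61 - 79)/(78 - 65) ≡ 71/13 mod 89. 13⁻¹ ≡ 48 (mod 89) since 13·48 = 624 ≡ 1, so λ ≡ 26.
  x = λ² - 65 - 78 = 676 - 143 ≡ 88; y = λ·(65 - 88) - 79 ≡ 35. → (88, 35)
5P: (88, 35) + (78, 61). λ = (61 - 35)/(78 - 88) ≡ 26/79 mod 89. 79⁻¹ ≡ 80 (mod 89), so λ ≡ 33.
  x = λ² - 88 - 78 = 1089 - 166 ≡ 33; y = λ·(88 - 33) - 35 ≡ 0. → (33, 0)
6P: (33, 0) + (78, 61). λ = (61 - 0)/(78 - 33) ≡ 61/45 mod 89. 45⁻¹ ≡ 2 (mod 89) since 45·2 = 90 ≡ 1, so λ ≡ 33.
  x = λ² - 33 - 78 = 1089 - 111 ≡ 88; y = λ·(33 - 88) - 0 ≡ 54. → (88, 54)
7P: (88, 54) + (78, 61). λ = (61 - 54)/(78 - 88) ≡ 7/79 mod 89. 79⁻¹ ≡ 80 (mod 89), so λ ≡ 26.
  x = λ² - 88 - 78 = 676 - 166 ≡ 65; y = λ·(88 - 65) - 54 ≡ 10. → (65, 10)
8P: (65, 10) + (78, 61). λ = (61 - 10)/(78 - 65) ≡ 51/13 mod 89. 13⁻¹ ≡ 48 (mod 89), so λ ≡ 45.
  x = λ² - 65 - 78 = 2025 - 143 ≡ 13; y = λ·(65 - 13) - 10 ≡ 16. → (13, 16)
9P: (13, 16) + (78, 61). λ = (61 - 16)/(78 - 13) ≡ 45/65 mod 89. 65⁻¹ ≡ 63 (mod 89) since 65·63 = 4095 ≡ 1, so λ ≡ 76.
  x = λ² - 13 - 78 = 5776 - 91 ≡ 78; y = λ·(13 - 78) - 16 ≡ 28. → (78, 28)
10P: (78, 28) + (78, 61): same x and y₁ ≡ -y₂, so the sum is the point at infinity.
10P = the point at infinity, so the order is 10.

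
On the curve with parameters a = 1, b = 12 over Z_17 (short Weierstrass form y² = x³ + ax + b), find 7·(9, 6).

(12, 1)

Write P = (9, 6).
Repeated addition: build up to 7P.
2P: tangent at (9, 6): λ = (3·9² + 1)/(2·6) ≡ 6/12. 12⁻¹ ≡ 10 (mod 17) since 12·10 = 120 ≡ 1, so λ ≡ 6·10 ≡ 9.
  x = λ² - 9 - 9 = 81 - 18 ≡ 12; y = λ·(9 - 12) - 6 ≡ 1. → (12, 1)
3P: (12, 1) + (9, 6). λ = (6 - 1)/(9 - 12) ≡ 5/14 mod 17. 14⁻¹ ≡ 11 (mod 17) since 14·11 = 154 ≡ 1, so λ ≡ 4.
  x = λ² - 12 - 9 = 16 - 21 ≡ 12; y = λ·(12 - 12) - 1 ≡ 16. → (12, 16)
4P: (12, 16) + (9, 6). λ = (6 - 16)/(9 - 12) ≡ 7/14 mod 17. 14⁻¹ ≡ 11 (mod 17), so λ ≡ 9.
  x = λ² - 12 - 9 = 81 - 21 ≡ 9; y = λ·(12 - 9) - 16 ≡ 11. → (9, 11)
5P: (9, 11) + (9, 6): same x and y₁ ≡ -y₂, so the sum is ∞.
6P: ∞ + (9, 6) = (9, 6) (identity).
7P: tangent at (9, 6): λ = (3·9² + 1)/(2·6) ≡ 6/12. 12⁻¹ ≡ 10 (mod 17), so λ ≡ 6·10 ≡ 9.
  x = λ² - 9 - 9 = 81 - 18 ≡ 12; y = λ·(9 - 12) - 6 ≡ 1. → (12, 1)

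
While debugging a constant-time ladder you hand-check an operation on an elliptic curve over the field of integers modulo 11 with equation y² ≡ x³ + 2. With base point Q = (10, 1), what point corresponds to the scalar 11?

Double-and-add on 11 = (1011)₂. Start with Q = (10, 1) for the leading 1-bit.
double: tangent at (10, 1): λ = (3·10² + 0)/(2·1) ≡ 3/2. 2⁻¹ ≡ 6 (mod 11) since 2·6 = 12 ≡ 1, so λ ≡ 3·6 ≡ 7.
  x = λ² - 10 - 10 = 49 - 20 ≡ 7; y = λ·(10 - 7) - 1 ≡ 9. → (7, 9)
double: tangent at (7, 9): λ = (3·7² + 0)/(2·9) ≡ 4/7. 7⁻¹ ≡ 8 (mod 11) since 7·8 = 56 ≡ 1, so λ ≡ 4·8 ≡ 10.
  x = λ² - 7 - 7 = 100 - 14 ≡ 9; y = λ·(7 - 9) - 9 ≡ 4. → (9, 4)
add Q: (9, 4) + (10, 1). λ = (1 - 4)/(10 - 9) ≡ 8/1 mod 11. 1⁻¹ ≡ 1 (mod 11), so λ ≡ 8.
  x = λ² - 9 - 10 = 64 - 19 ≡ 1; y = λ·(9 - 1) - 4 ≡ 5. → (1, 5)
double: tangent at (1, 5): λ = (3·1² + 0)/(2·5) ≡ 3/10. 10⁻¹ ≡ 10 (mod 11), so λ ≡ 3·10 ≡ 8.
  x = λ² - 1 - 1 = 64 - 2 ≡ 7; y = λ·(1 - 7) - 5 ≡ 2. → (7, 2)
add Q: (7, 2) + (10, 1). λ = (1 - 2)/(10 - 7) ≡ 10/3 mod 11. 3⁻¹ ≡ 4 (mod 11) since 3·4 = 12 ≡ 1, so λ ≡ 7.
  x = λ² - 7 - 10 = 49 - 17 ≡ 10; y = λ·(7 - 10) - 2 ≡ 10. → (10, 10)

(10, 10)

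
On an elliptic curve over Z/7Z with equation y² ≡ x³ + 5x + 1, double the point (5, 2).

tangent at (5, 2): λ = (3·5² + 5)/(2·2) ≡ 3/4. 4⁻¹ ≡ 2 (mod 7), so λ ≡ 3·2 ≡ 6.
  x = λ² - 5 - 5 = 36 - 10 ≡ 5; y = λ·(5 - 5) - 2 ≡ 5. → (5, 5)

(5, 5)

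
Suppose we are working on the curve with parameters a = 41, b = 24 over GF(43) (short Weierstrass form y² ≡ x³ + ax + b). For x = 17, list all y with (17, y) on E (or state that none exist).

x³ + 41x + 24 = 5634 ≡ 1 (mod 43).
Square roots of 1 mod 43: 1 and 42 (since 1² = 1 ≡ 1).

1, 42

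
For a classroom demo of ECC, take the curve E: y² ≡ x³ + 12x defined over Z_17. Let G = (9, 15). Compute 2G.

tangent at (9, 15): λ = (3·9² + 12)/(2·15) ≡ 0/13. 13⁻¹ ≡ 4 (mod 17), so λ ≡ 0·4 ≡ 0.
  x = λ² - 9 - 9 = 0 - 18 ≡ 16; y = λ·(9 - 16) - 15 ≡ 2. → (16, 2)

(16, 2)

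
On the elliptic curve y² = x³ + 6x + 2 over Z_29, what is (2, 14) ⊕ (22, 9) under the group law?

(25, 28)

(2, 14) + (22, 9). λ = (9 - 14)/(22 - 2) ≡ 24/20 mod 29. 20⁻¹ ≡ 16 (mod 29) since 20·16 = 320 ≡ 1, so λ ≡ 7.
  x = λ² - 2 - 22 = 49 - 24 ≡ 25; y = λ·(2 - 25) - 14 ≡ 28. → (25, 28)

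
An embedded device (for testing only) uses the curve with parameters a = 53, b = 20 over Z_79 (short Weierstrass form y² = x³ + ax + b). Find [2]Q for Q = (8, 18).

(65, 22)

tangent at (8, 18): λ = (3·8² + 53)/(2·18) ≡ 8/36. 36⁻¹ ≡ 11 (mod 79), so λ ≡ 8·11 ≡ 9.
  x = λ² - 8 - 8 = 81 - 16 ≡ 65; y = λ·(8 - 65) - 18 ≡ 22. → (65, 22)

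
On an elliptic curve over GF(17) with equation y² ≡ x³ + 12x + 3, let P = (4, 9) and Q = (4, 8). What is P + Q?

O

The two points share x = 4 and their y-coordinates satisfy 9 + 8 ≡ 0 (mod 17), so they are inverses. Their sum is 𝒪.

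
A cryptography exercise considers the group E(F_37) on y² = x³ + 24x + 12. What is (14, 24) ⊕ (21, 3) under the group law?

(14, 24) + (21, 3). λ = (3 - 24)/(21 - 14) ≡ 16/7 mod 37. 7⁻¹ ≡ 16 (mod 37), so λ ≡ 34.
  x = λ² - 14 - 21 = 1156 - 35 ≡ 11; y = λ·(14 - 11) - 24 ≡ 4. → (11, 4)

(11, 4)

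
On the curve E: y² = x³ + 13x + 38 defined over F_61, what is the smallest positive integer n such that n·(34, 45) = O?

3

2P: tangent at (34, 45): λ = (3·34² + 13)/(2·45) ≡ 4/29. 29⁻¹ ≡ 40 (mod 61), so λ ≡ 4·40 ≡ 38.
  x = λ² - 34 - 34 = 1444 - 68 ≡ 34; y = λ·(34 - 34) - 45 ≡ 16. → (34, 16)
3P: (34, 16) + (34, 45): same x and y₁ ≡ -y₂, so the sum is O.
3P = O, so the order is 3.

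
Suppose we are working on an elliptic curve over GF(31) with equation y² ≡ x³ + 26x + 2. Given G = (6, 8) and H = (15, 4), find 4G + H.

(8, 28)

First 4G:
Double-and-add on 4 = (100)₂. Start with G = (6, 8) for the leading 1-bit.
double: tangent at (6, 8): λ = (3·6² + 26)/(2·8) ≡ 10/16. 16⁻¹ ≡ 2 (mod 31) since 16·2 = 32 ≡ 1, so λ ≡ 10·2 ≡ 20.
  x = λ² - 6 - 6 = 400 - 12 ≡ 16; y = λ·(6 - 16) - 8 ≡ 9. → (16, 9)
double: tangent at (16, 9): λ = (3·16² + 26)/(2·9) ≡ 19/18. 18⁻¹ ≡ 19 (mod 31), so λ ≡ 19·19 ≡ 20.
  x = λ² - 16 - 16 = 400 - 32 ≡ 27; y = λ·(16 - 27) - 9 ≡ 19. → (27, 19)
4G = (27, 19).
Finally 4G + H:
(27, 19) + (15, 4). λ = (4 - 19)/(15 - 27) ≡ 16/19 mod 31. 19⁻¹ ≡ 18 (mod 31), so λ ≡ 9.
  x = λ² - 27 - 15 = 81 - 42 ≡ 8; y = λ·(27 - 8) - 19 ≡ 28. → (8, 28)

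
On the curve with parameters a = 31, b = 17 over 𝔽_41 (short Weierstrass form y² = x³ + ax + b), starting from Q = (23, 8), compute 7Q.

Double-and-add on 7 = (111)₂. Start with Q = (23, 8) for the leading 1-bit.
double: tangent at (23, 8): λ = (3·23² + 31)/(2·8) ≡ 19/16. 16⁻¹ ≡ 18 (mod 41), so λ ≡ 19·18 ≡ 14.
  x = λ² - 23 - 23 = 196 - 46 ≡ 27; y = λ·(23 - 27) - 8 ≡ 18. → (27, 18)
add Q: (27, 18) + (23, 8). λ = (8 - 18)/(23 - 27) ≡ 31/37 mod 41. 37⁻¹ ≡ 10 (mod 41), so λ ≡ 23.
  x = λ² - 27 - 23 = 529 - 50 ≡ 28; y = λ·(27 - 28) - 18 ≡ 0. → (28, 0)
double: (28, 0) + (28, 0): same x and y₁ ≡ -y₂, so the sum is the point at infinity.
add Q: the point at infinity + (23, 8) = (23, 8) (identity).

(23, 8)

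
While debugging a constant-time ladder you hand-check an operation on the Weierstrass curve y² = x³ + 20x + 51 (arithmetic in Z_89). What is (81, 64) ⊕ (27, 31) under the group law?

(81, 64) + (27, 31). λ = (31 - 64)/(27 - 81) ≡ 56/35 mod 89. 35⁻¹ ≡ 28 (mod 89), so λ ≡ 55.
  x = λ² - 81 - 27 = 3025 - 108 ≡ 69; y = λ·(81 - 69) - 64 ≡ 62. → (69, 62)

(69, 62)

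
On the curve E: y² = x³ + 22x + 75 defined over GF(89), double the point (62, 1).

tangent at (62, 1): λ = (3·62² + 22)/(2·1) ≡ 73/2. 2⁻¹ ≡ 45 (mod 89) since 2·45 = 90 ≡ 1, so λ ≡ 73·45 ≡ 81.
  x = λ² - 62 - 62 = 6561 - 124 ≡ 29; y = λ·(62 - 29) - 1 ≡ 2. → (29, 2)

(29, 2)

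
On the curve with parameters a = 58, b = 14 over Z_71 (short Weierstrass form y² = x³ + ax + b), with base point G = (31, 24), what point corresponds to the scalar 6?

Repeated addition: build up to 6G.
2G: tangent at (31, 24): λ = (3·31² + 58)/(2·24) ≡ 30/48. 48⁻¹ ≡ 37 (mod 71), so λ ≡ 30·37 ≡ 45.
  x = λ² - 31 - 31 = 2025 - 62 ≡ 46; y = λ·(31 - 46) - 24 ≡ 11. → (46, 11)
3G: (46, 11) + (31, 24). λ = (24 - 11)/(31 - 46) ≡ 13/56 mod 71. 56⁻¹ ≡ 52 (mod 71) since 56·52 = 2912 ≡ 1, so λ ≡ 37.
  x = λ² - 46 - 31 = 1369 - 77 ≡ 14; y = λ·(46 - 14) - 11 ≡ 37. → (14, 37)
4G: (14, 37) + (31, 24). λ = (24 - 37)/(31 - 14) ≡ 58/17 mod 71. 17⁻¹ ≡ 46 (mod 71), so λ ≡ 41.
  x = λ² - 14 - 31 = 1681 - 45 ≡ 3; y = λ·(14 - 3) - 37 ≡ 59. → (3, 59)
5G: (3, 59) + (31, 24). λ = (24 - 59)/(31 - 3) ≡ 36/28 mod 71. 28⁻¹ ≡ 33 (mod 71) since 28·33 = 924 ≡ 1, so λ ≡ 52.
  x = λ² - 3 - 31 = 2704 - 34 ≡ 43; y = λ·(3 - 43) - 59 ≡ 62. → (43, 62)
6G: (43, 62) + (31, 24). λ = (24 - 62)/(31 - 43) ≡ 33/59 mod 71. 59⁻¹ ≡ 65 (mod 71), so λ ≡ 15.
  x = λ² - 43 - 31 = 225 - 74 ≡ 9; y = λ·(43 - 9) - 62 ≡ 22. → (9, 22)

(9, 22)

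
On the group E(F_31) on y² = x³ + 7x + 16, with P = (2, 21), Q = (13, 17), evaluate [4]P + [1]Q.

(2, 10)

First 4P:
Repeated addition: build up to 4P.
2P: tangent at (2, 21): λ = (3·2² + 7)/(2·21) ≡ 19/11. 11⁻¹ ≡ 17 (mod 31) since 11·17 = 187 ≡ 1, so λ ≡ 19·17 ≡ 13.
  x = λ² - 2 - 2 = 169 - 4 ≡ 10; y = λ·(2 - 10) - 21 ≡ 30. → (10, 30)
3P: (10, 30) + (2, 21). λ = (21 - 30)/(2 - 10) ≡ 22/23 mod 31. 23⁻¹ ≡ 27 (mod 31) since 23·27 = 621 ≡ 1, so λ ≡ 5.
  x = λ² - 10 - 2 = 25 - 12 ≡ 13; y = λ·(10 - 13) - 30 ≡ 17. → (13, 17)
4P: (13, 17) + (2, 21). λ = (21 - 17)/(2 - 13) ≡ 4/20 mod 31. 20⁻¹ ≡ 14 (mod 31) since 20·14 = 280 ≡ 1, so λ ≡ 25.
  x = λ² - 13 - 2 = 625 - 15 ≡ 21; y = λ·(13 - 21) - 17 ≡ 0. → (21, 0)
4P = (21, 0).
Finally 4P + Q:
(21, 0) + (13, 17). λ = (17 - 0)/(13 - 21) ≡ 17/23 mod 31. 23⁻¹ ≡ 27 (mod 31), so λ ≡ 25.
  x = λ² - 21 - 13 = 625 - 34 ≡ 2; y = λ·(21 - 2) - 0 ≡ 10. → (2, 10)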